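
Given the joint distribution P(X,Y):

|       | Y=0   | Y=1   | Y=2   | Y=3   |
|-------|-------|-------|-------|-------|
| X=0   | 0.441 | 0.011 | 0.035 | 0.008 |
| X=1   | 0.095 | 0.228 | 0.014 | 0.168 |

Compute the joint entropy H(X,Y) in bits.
2.1449 bits

H(X,Y) = -Σ_{x,y} P(x,y) log₂ P(x,y). Per-cell terms -P(x,y)·log₂P(x,y):
  X=0: 0.5209, 0.0716, 0.1693, 0.0557
  X=1: 0.3226, 0.4863, 0.0862, 0.4323
Sum of the 8 terms: H(X,Y) = 2.1449 bits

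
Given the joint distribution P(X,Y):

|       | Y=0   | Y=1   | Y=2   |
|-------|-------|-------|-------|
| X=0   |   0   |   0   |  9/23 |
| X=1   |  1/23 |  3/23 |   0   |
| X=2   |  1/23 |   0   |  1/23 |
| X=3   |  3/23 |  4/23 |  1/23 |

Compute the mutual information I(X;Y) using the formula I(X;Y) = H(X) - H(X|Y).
0.7929 bits

I(X;Y) = H(X) - H(X|Y)

Marginal of X (row sums):
  P(X=0) = 0 + 0 + 9/23 = 9/23
  P(X=1) = 1/23 + 3/23 + 0 = 4/23
  P(X=2) = 1/23 + 0 + 1/23 = 2/23
  P(X=3) = 3/23 + 4/23 + 1/23 = 8/23
H(X) = -[(9/23)·log₂(9/23) + (4/23)·log₂(4/23) + (2/23)·log₂(2/23) + (8/23)·log₂(8/23)]
  = 0.5297 + 0.4389 + 0.3064 + 0.5299 = 1.8049 bits

Marginal of Y (column sums):
  P(Y=0) = 0 + 1/23 + 1/23 + 3/23 = 5/23
  P(Y=1) = 0 + 3/23 + 0 + 4/23 = 7/23
  P(Y=2) = 9/23 + 0 + 1/23 + 1/23 = 11/23
H(X|Y) = Σ_y P(y)·H(X|Y=y):
  Y=0: P(Y=0) = 5/23, P(X|Y=0) = (0, 1/5, 1/5, 3/5) → H(X|Y=0) = 1.3710
  Y=1: P(Y=1) = 7/23, P(X|Y=1) = (0, 3/7, 0, 4/7) → H(X|Y=1) = 0.9852
  Y=2: P(Y=2) = 11/23, P(X|Y=2) = (9/11, 0, 1/11, 1/11) → H(X|Y=2) = 0.8659
H(X|Y) = (5/23)·1.3710 + (7/23)·0.9852 + (11/23)·0.8659 = 1.0120 bits

I(X;Y) = H(X) - H(X|Y) = 1.8049 - 1.0120 = 0.7929 bits

Cross-check via I(X;Y) = H(X) + H(Y) - H(X,Y): computing H(Y) from the column sums and H(X,Y) from the 12 cells in the same way gives H(Y) = 1.5099 bits and H(X,Y) = 2.5219 bits, so
I(X;Y) = 1.8049 + 1.5099 - 2.5219 = 0.7929 bits ✓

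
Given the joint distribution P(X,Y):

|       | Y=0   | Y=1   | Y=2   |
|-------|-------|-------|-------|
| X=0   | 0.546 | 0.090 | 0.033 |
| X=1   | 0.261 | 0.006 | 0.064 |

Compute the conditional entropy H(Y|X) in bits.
0.8397 bits

H(Y|X) = H(X,Y) - H(X)

H(X,Y) = -Σ_{x,y} P(x,y) log₂ P(x,y). Per-cell terms -P(x,y)·log₂P(x,y):
  X=0: 0.476673, 0.312654, 0.162406
  X=1: 0.505786, 0.044285, 0.253810
Sum of the 6 terms: H(X,Y) = 1.755614 bits

Marginal of X (row sums):
  P(X=0) = 0.546 + 0.090 + 0.033 = 0.669
  P(X=1) = 0.261 + 0.006 + 0.064 = 0.331
H(X) = -[0.669·log₂(0.669) + 0.331·log₂(0.331)]
  = 0.387968 + 0.527977 = 0.915945 bits

H(Y|X) = H(X,Y) - H(X) = 1.755614 - 0.915945 = 0.8397 bits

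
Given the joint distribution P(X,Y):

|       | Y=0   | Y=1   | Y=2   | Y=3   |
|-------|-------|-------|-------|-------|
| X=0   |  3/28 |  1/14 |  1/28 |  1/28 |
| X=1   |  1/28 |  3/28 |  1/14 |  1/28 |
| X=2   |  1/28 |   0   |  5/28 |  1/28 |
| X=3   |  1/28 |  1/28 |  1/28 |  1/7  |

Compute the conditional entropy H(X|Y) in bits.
1.6457 bits

H(X|Y) = H(X,Y) - H(Y)

H(X,Y) = -Σ_{x,y} P(x,y) log₂ P(x,y). Per-cell terms -P(x,y)·log₂P(x,y):
  X=0: 0.34526, 0.27195, 0.17169, 0.17169
  X=1: 0.17169, 0.34526, 0.27195, 0.17169
  X=2: 0.17169, 0.00000, 0.44383, 0.17169
  X=3: 0.17169, 0.17169, 0.17169, 0.40105
  (cells with P = 0 contribute 0)
Sum of the 16 terms: H(X,Y) = 3.6245 bits

Marginal of Y (column sums):
  P(Y=0) = 3/28 + 1/28 + 1/28 + 1/28 = 3/14
  P(Y=1) = 1/14 + 3/28 + 0 + 1/28 = 3/14
  P(Y=2) = 1/28 + 1/14 + 5/28 + 1/28 = 9/28
  P(Y=3) = 1/28 + 1/28 + 1/28 + 1/7 = 1/4
H(Y) = -[(3/14)·log₂(3/14) + (3/14)·log₂(3/14) + (9/28)·log₂(9/28) + (1/4)·log₂(1/4)]
  = 0.47623 + 0.47623 + 0.52632 + 0.50000 = 1.9788 bits

H(X|Y) = H(X,Y) - H(Y) = 3.6245 - 1.9788 = 1.6457 bits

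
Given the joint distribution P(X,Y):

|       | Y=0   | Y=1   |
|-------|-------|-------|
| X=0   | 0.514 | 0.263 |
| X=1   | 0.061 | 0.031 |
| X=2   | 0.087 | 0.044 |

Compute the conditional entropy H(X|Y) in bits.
0.9837 bits

H(X|Y) = H(X,Y) - H(Y)

H(X,Y) = -Σ_{x,y} P(x,y) log₂ P(x,y). Per-cell terms -P(x,y)·log₂P(x,y):
  X=0: 0.4935, 0.5068
  X=1: 0.2461, 0.1554
  X=2: 0.3065, 0.1983
Sum of the 6 terms: H(X,Y) = 1.9066 bits

Marginal of Y (column sums):
  P(Y=0) = 0.514 + 0.061 + 0.087 = 0.662
  P(Y=1) = 0.263 + 0.031 + 0.044 = 0.338
H(Y) = -[0.662·log₂(0.662) + 0.338·log₂(0.338)]
  = 0.3940 + 0.5289 = 0.9229 bits

H(X|Y) = H(X,Y) - H(Y) = 1.9066 - 0.9229 = 0.9837 bits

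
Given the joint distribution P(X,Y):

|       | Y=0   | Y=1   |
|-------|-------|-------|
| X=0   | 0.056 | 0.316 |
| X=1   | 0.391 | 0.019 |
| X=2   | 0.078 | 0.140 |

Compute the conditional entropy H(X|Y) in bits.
1.0824 bits

H(X|Y) = H(X,Y) - H(Y)

H(X,Y) = -Σ_{x,y} P(x,y) log₂ P(x,y). Per-cell terms -P(x,y)·log₂P(x,y):
  X=0: 0.2329, 0.5252
  X=1: 0.5297, 0.1086
  X=2: 0.2871, 0.3971
Sum of the 6 terms: H(X,Y) = 2.0806 bits

Marginal of Y (column sums):
  P(Y=0) = 0.056 + 0.391 + 0.078 = 0.525
  P(Y=1) = 0.316 + 0.019 + 0.140 = 0.475
H(Y) = -[0.525·log₂(0.525) + 0.475·log₂(0.475)]
  = 0.4880 + 0.5102 = 0.9982 bits

H(X|Y) = H(X,Y) - H(Y) = 2.0806 - 0.9982 = 1.0824 bits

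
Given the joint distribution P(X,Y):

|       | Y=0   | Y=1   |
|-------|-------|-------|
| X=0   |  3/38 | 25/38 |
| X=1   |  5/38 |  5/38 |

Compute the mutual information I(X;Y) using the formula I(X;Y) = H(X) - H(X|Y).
0.1174 bits

I(X;Y) = H(X) - H(X|Y)

Marginal of X (row sums):
  P(X=0) = 3/38 + 25/38 = 14/19
  P(X=1) = 5/38 + 5/38 = 5/19
H(X) = -[(14/19)·log₂(14/19) + (5/19)·log₂(5/19)]
  = 0.32463 + 0.50684 = 0.8315 bits

Marginal of Y (column sums):
  P(Y=0) = 3/38 + 5/38 = 4/19
  P(Y=1) = 25/38 + 5/38 = 15/19
H(X|Y) = Σ_y P(y)·H(X|Y=y):
  Y=0: P(Y=0) = 4/19, P(X|Y=0) = (3/8, 5/8) → H(X|Y=0) = 0.95443
  Y=1: P(Y=1) = 15/19, P(X|Y=1) = (5/6, 1/6) → H(X|Y=1) = 0.65002
H(X|Y) = (4/19)·0.95443 + (15/19)·0.65002 = 0.7141 bits

I(X;Y) = H(X) - H(X|Y) = 0.8315 - 0.7141 = 0.1174 bits

Cross-check via I(X;Y) = H(X) + H(Y) - H(X,Y): computing H(Y) from the column sums and H(X,Y) from the 4 cells in the same way gives H(Y) = 0.7425 bits and H(X,Y) = 1.4566 bits, so
I(X;Y) = 0.8315 + 0.7425 - 1.4566 = 0.1174 bits ✓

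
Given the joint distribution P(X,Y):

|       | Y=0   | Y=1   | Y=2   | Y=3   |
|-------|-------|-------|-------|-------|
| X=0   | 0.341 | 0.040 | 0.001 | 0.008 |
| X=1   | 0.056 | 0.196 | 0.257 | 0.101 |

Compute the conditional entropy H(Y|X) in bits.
1.3474 bits

H(Y|X) = H(X,Y) - H(X)

H(X,Y) = -Σ_{x,y} P(x,y) log₂ P(x,y). Per-cell terms -P(x,y)·log₂P(x,y):
  X=0: 0.52929, 0.18575, 0.00997, 0.05573
  X=1: 0.23287, 0.46081, 0.50376, 0.33406
Sum of the 8 terms: H(X,Y) = 2.3122 bits

Marginal of X (row sums):
  P(X=0) = 0.341 + 0.040 + 0.001 + 0.008 = 0.390
  P(X=1) = 0.056 + 0.196 + 0.257 + 0.101 = 0.610
H(X) = -[0.390·log₂(0.390) + 0.610·log₂(0.610)]
  = 0.52980 + 0.43500 = 0.9648 bits

H(Y|X) = H(X,Y) - H(X) = 2.3122 - 0.9648 = 1.3474 bits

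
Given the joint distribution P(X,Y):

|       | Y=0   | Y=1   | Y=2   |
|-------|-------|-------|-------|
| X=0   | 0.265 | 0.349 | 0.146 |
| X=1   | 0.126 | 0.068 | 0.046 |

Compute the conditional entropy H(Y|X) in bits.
1.4926 bits

H(Y|X) = H(X,Y) - H(X)

H(X,Y) = -Σ_{x,y} P(x,y) log₂ P(x,y). Per-cell terms -P(x,y)·log₂P(x,y):
  X=0: 0.50772, 0.53003, 0.40529
  X=1: 0.37655, 0.26373, 0.20434
Sum of the 6 terms: H(X,Y) = 2.28766 bits

Marginal of X (row sums):
  P(X=0) = 0.265 + 0.349 + 0.146 = 0.760
  P(X=1) = 0.126 + 0.068 + 0.046 = 0.240
H(X) = -[0.760·log₂(0.760) + 0.240·log₂(0.240)]
  = 0.30091 + 0.49413 = 0.79504 bits

H(Y|X) = H(X,Y) - H(X) = 2.28766 - 0.79504 = 1.4926 bits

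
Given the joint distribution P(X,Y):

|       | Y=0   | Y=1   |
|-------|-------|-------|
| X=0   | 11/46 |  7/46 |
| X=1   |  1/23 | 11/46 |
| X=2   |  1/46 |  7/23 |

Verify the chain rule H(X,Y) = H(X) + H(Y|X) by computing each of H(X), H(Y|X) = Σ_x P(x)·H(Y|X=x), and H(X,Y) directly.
H(X) = 1.5721 bits, H(Y|X) = 0.6675 bits, H(X,Y) = 2.2396 bits

Marginal of X (row sums):
  P(X=0) = 11/46 + 7/46 = 9/23
  P(X=1) = 1/23 + 11/46 = 13/46
  P(X=2) = 1/46 + 7/23 = 15/46
H(X) = -[(9/23)·log₂(9/23) + (13/46)·log₂(13/46) + (15/46)·log₂(15/46)]
  = 0.5297 + 0.5152 + 0.5272 = 1.5721 bits

H(Y|X) = Σ_x P(x)·H(Y|X=x):
  X=0: P(X=0) = 9/23, P(Y|X=0) = (11/18, 7/18) → H(Y|X=0) = 0.9641
  X=1: P(X=1) = 13/46, P(Y|X=1) = (2/13, 11/13) → H(Y|X=1) = 0.6194
  X=2: P(X=2) = 15/46, P(Y|X=2) = (1/15, 14/15) → H(Y|X=2) = 0.3534
H(Y|X) = (9/23)·0.9641 + (13/46)·0.6194 + (15/46)·0.3534 = 0.6675 bits

H(X,Y) = -Σ_{x,y} P(x,y) log₂ P(x,y). Per-cell terms -P(x,y)·log₂P(x,y):
  X=0: 0.4936, 0.4133
  X=1: 0.1967, 0.4936
  X=2: 0.1201, 0.5223
Sum of the 6 terms: H(X,Y) = 2.2396 bits

Chain rule check:
  H(X) + H(Y|X) = 1.5721 + 0.6675 = 2.2396 bits
  H(X,Y) = 2.2396 bits
✓ Chain rule verified.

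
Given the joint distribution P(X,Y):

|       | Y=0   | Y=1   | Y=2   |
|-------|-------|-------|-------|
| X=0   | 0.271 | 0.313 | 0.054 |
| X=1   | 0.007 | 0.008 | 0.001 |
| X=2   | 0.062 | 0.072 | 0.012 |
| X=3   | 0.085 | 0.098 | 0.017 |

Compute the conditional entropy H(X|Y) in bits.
1.3787 bits

H(X|Y) = H(X,Y) - H(Y)

H(X,Y) = -Σ_{x,y} P(x,y) log₂ P(x,y). Per-cell terms -P(x,y)·log₂P(x,y):
  X=0: 0.5105, 0.5245, 0.2274
  X=1: 0.0501, 0.0557, 0.0100
  X=2: 0.2487, 0.2733, 0.0766
  X=3: 0.3023, 0.3284, 0.0999
Sum of the 12 terms: H(X,Y) = 2.7074 bits

Marginal of Y (column sums):
  P(Y=0) = 0.271 + 0.007 + 0.062 + 0.085 = 0.425
  P(Y=1) = 0.313 + 0.008 + 0.072 + 0.098 = 0.491
  P(Y=2) = 0.054 + 0.001 + 0.012 + 0.017 = 0.084
H(Y) = -[0.425·log₂(0.425) + 0.491·log₂(0.491) + 0.084·log₂(0.084)]
  = 0.5246 + 0.5039 + 0.3002 = 1.3287 bits

H(X|Y) = H(X,Y) - H(Y) = 2.7074 - 1.3287 = 1.3787 bits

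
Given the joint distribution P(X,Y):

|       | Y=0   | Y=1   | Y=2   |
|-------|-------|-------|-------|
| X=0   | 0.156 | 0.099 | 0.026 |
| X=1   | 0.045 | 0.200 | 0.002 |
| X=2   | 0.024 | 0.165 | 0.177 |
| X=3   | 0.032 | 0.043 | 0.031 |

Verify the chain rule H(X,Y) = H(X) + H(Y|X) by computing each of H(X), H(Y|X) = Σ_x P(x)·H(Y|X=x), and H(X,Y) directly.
H(X) = 1.8869 bits, H(Y|X) = 1.1918 bits, H(X,Y) = 3.0787 bits

Marginal of X (row sums):
  P(X=0) = 0.156 + 0.099 + 0.026 = 0.281
  P(X=1) = 0.045 + 0.200 + 0.002 = 0.247
  P(X=2) = 0.024 + 0.165 + 0.177 = 0.366
  P(X=3) = 0.032 + 0.043 + 0.031 = 0.106
H(X) = -[0.281·log₂(0.281) + 0.247·log₂(0.247) + 0.366·log₂(0.366) + 0.106·log₂(0.106)]
  = 0.514612 + 0.498302 + 0.530731 + 0.343214 = 1.8869 bits

H(Y|X) = Σ_x P(x)·H(Y|X=x):
  X=0: P(X=0) = 0.281, P(Y|X=0) = (156/281, 99/281, 26/281) → H(Y|X=0) = 1.319336
  X=1: P(X=1) = 0.247, P(Y|X=1) = (45/247, 200/247, 2/247) → H(Y|X=1) = 0.750373
  X=2: P(X=2) = 0.366, P(Y|X=2) = (4/61, 55/122, 59/122) → H(Y|X=2) = 1.282781
  X=3: P(X=3) = 0.106, P(Y|X=3) = (16/53, 43/106, 31/106) → H(Y|X=3) = 1.568397
H(Y|X) = 0.281·1.319336 + 0.247·0.750373 + 0.366·1.282781 + 0.106·1.568397 = 1.1918 bits

H(X,Y) = -Σ_{x,y} P(x,y) log₂ P(x,y). Per-cell terms -P(x,y)·log₂P(x,y):
  X=0: 0.418140, 0.330306, 0.136899
  X=1: 0.201327, 0.464386, 0.017932
  X=2: 0.129140, 0.428911, 0.442178
  X=3: 0.158905, 0.195199, 0.155359
Sum of the 12 terms: H(X,Y) = 3.0787 bits

Chain rule check:
  H(X) + H(Y|X) = 1.8869 + 1.1918 = 3.0787 bits
  H(X,Y) = 3.0787 bits
✓ Chain rule verified.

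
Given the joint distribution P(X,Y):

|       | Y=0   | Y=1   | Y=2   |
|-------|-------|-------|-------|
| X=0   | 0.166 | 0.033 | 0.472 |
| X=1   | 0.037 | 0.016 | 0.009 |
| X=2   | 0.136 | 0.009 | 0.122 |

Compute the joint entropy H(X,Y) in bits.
2.2592 bits

H(X,Y) = -Σ_{x,y} P(x,y) log₂ P(x,y). Per-cell terms -P(x,y)·log₂P(x,y):
  X=0: 0.43006, 0.16241, 0.51124
  X=1: 0.17598, 0.09545, 0.06116
  X=2: 0.39145, 0.06116, 0.37028
Sum of the 9 terms: H(X,Y) = 2.2592 bits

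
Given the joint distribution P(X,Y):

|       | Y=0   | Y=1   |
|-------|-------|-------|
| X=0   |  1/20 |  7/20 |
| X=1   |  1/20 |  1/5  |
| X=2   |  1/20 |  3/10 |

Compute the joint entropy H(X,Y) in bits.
2.1639 bits

H(X,Y) = -Σ_{x,y} P(x,y) log₂ P(x,y). Per-cell terms -P(x,y)·log₂P(x,y):
  X=0: 0.2161, 0.5301
  X=1: 0.2161, 0.4644
  X=2: 0.2161, 0.5211
Sum of the 6 terms: H(X,Y) = 2.1639 bits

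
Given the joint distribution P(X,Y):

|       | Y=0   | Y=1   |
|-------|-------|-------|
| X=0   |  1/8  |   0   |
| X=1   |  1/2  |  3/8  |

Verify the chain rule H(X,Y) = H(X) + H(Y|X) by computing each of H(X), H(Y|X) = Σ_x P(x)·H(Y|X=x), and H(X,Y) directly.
H(X) = 0.5436 bits, H(Y|X) = 0.8621 bits, H(X,Y) = 1.4056 bits

Marginal of X (row sums):
  P(X=0) = 1/8 + 0 = 1/8
  P(X=1) = 1/2 + 3/8 = 7/8
H(X) = -[(1/8)·log₂(1/8) + (7/8)·log₂(7/8)]
  = 0.37500 + 0.16856 = 0.5436 bits

H(Y|X) = Σ_x P(x)·H(Y|X=x):
  X=0: P(X=0) = 1/8, P(Y|X=0) = (1, 0) → H(Y|X=0) = 0.00000
  X=1: P(X=1) = 7/8, P(Y|X=1) = (4/7, 3/7) → H(Y|X=1) = 0.98523
H(Y|X) = (1/8)·0.00000 + (7/8)·0.98523 = 0.8621 bits

H(X,Y) = -Σ_{x,y} P(x,y) log₂ P(x,y). Per-cell terms -P(x,y)·log₂P(x,y):
  X=0: 0.37500, 0.00000
  X=1: 0.50000, 0.53064
  (cells with P = 0 contribute 0)
Sum of the 4 terms: H(X,Y) = 1.4056 bits

Chain rule check:
  H(X) + H(Y|X) = 0.5436 + 0.8621 = 1.4057 bits
  H(X,Y) = 1.4056 bits
✓ Chain rule verified (Δ = 0.0001 is 4-dp rounding noise: each of the three values was rounded independently).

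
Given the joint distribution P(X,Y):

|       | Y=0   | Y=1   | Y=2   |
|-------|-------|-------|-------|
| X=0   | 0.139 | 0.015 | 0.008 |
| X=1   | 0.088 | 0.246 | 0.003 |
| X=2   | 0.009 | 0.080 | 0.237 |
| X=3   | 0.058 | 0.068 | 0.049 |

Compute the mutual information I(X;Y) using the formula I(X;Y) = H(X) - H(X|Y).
0.5545 bits

I(X;Y) = H(X) - H(X|Y)

Marginal of X (row sums):
  P(X=0) = 0.139 + 0.015 + 0.008 = 0.162
  P(X=1) = 0.088 + 0.246 + 0.003 = 0.337
  P(X=2) = 0.009 + 0.080 + 0.237 = 0.326
  P(X=3) = 0.058 + 0.068 + 0.049 = 0.175
H(X) = -[0.162·log₂(0.162) + 0.337·log₂(0.337) + 0.326·log₂(0.326) + 0.175·log₂(0.175)]
  = 0.42540 + 0.52881 + 0.52716 + 0.44005 = 1.9214 bits

Marginal of Y (column sums):
  P(Y=0) = 0.139 + 0.088 + 0.009 + 0.058 = 0.294
  P(Y=1) = 0.015 + 0.246 + 0.080 + 0.068 = 0.409
  P(Y=2) = 0.008 + 0.003 + 0.237 + 0.049 = 0.297
H(X|Y) = Σ_y P(y)·H(X|Y=y):
  Y=0: P(Y=0) = 0.294, P(X|Y=0) = (139/294, 44/147, 3/98, 29/147) → H(X|Y=0) = 1.64778
  Y=1: P(Y=1) = 0.409, P(X|Y=1) = (15/409, 246/409, 80/409, 68/409) → H(X|Y=1) = 1.50685
  Y=2: P(Y=2) = 0.297, P(X|Y=2) = (8/297, 1/99, 79/99, 49/297) → H(X|Y=2) = 0.89611
H(X|Y) = 0.294·1.64778 + 0.409·1.50685 + 0.297·0.89611 = 1.3669 bits

I(X;Y) = H(X) - H(X|Y) = 1.9214 - 1.3669 = 0.5545 bits

Cross-check via I(X;Y) = H(X) + H(Y) - H(X,Y): computing H(Y) from the column sums and H(X,Y) from the 12 cells in the same way gives H(Y) = 1.5670 bits and H(X,Y) = 2.9339 bits, so
I(X;Y) = 1.9214 + 1.5670 - 2.9339 = 0.5545 bits ✓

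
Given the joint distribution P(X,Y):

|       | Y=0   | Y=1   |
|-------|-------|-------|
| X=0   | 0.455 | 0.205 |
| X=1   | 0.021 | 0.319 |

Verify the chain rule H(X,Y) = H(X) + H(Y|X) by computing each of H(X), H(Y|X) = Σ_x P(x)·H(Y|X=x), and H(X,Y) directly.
H(X) = 0.9248 bits, H(Y|X) = 0.7037 bits, H(X,Y) = 1.6285 bits

Marginal of X (row sums):
  P(X=0) = 0.455 + 0.205 = 0.660
  P(X=1) = 0.021 + 0.319 = 0.340
H(X) = -[0.660·log₂(0.660) + 0.340·log₂(0.340)]
  = 0.39564 + 0.52917 = 0.9248 bits

H(Y|X) = Σ_x P(x)·H(Y|X=x):
  X=0: P(X=0) = 0.660, P(Y|X=0) = (91/132, 41/132) → H(Y|X=0) = 0.89387
  X=1: P(X=1) = 0.340, P(Y|X=1) = (21/340, 319/340) → H(Y|X=1) = 0.33441
H(Y|X) = 0.660·0.89387 + 0.340·0.33441 = 0.7037 bits

H(X,Y) = -Σ_{x,y} P(x,y) log₂ P(x,y). Per-cell terms -P(x,y)·log₂P(x,y):
  X=0: 0.51691, 0.46869
  X=1: 0.11704, 0.52583
Sum of the 4 terms: H(X,Y) = 1.6285 bits

Chain rule check:
  H(X) + H(Y|X) = 0.9248 + 0.7037 = 1.6285 bits
  H(X,Y) = 1.6285 bits
✓ Chain rule verified.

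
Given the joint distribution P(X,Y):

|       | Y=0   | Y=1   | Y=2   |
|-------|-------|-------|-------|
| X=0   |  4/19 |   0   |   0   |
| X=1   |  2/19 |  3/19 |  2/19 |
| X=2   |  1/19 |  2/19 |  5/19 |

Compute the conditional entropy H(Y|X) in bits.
1.1204 bits

H(Y|X) = H(X,Y) - H(X)

H(X,Y) = -Σ_{x,y} P(x,y) log₂ P(x,y). Per-cell terms -P(x,y)·log₂P(x,y):
  X=0: 0.47325, 0.00000, 0.00000
  X=1: 0.34189, 0.42047, 0.34189
  X=2: 0.22358, 0.34189, 0.50684
  (cells with P = 0 contribute 0)
Sum of the 9 terms: H(X,Y) = 2.6498 bits

Marginal of X (row sums):
  P(X=0) = 4/19 + 0 + 0 = 4/19
  P(X=1) = 2/19 + 3/19 + 2/19 = 7/19
  P(X=2) = 1/19 + 2/19 + 5/19 = 8/19
H(X) = -[(4/19)·log₂(4/19) + (7/19)·log₂(7/19) + (8/19)·log₂(8/19)]
  = 0.47325 + 0.53074 + 0.52544 = 1.5294 bits

H(Y|X) = H(X,Y) - H(X) = 2.6498 - 1.5294 = 1.1204 bits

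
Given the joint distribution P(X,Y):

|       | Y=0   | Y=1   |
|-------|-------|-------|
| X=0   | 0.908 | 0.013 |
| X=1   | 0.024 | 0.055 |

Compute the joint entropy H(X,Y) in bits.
0.5672 bits

H(X,Y) = -Σ_{x,y} P(x,y) log₂ P(x,y). Per-cell terms -P(x,y)·log₂P(x,y):
  X=0: 0.12643, 0.08145
  X=1: 0.12914, 0.23014
Sum of the 4 terms: H(X,Y) = 0.5672 bits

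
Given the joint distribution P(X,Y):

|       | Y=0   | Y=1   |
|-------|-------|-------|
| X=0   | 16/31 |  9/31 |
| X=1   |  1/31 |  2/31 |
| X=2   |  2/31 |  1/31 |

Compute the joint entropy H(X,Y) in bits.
1.8403 bits

H(X,Y) = -Σ_{x,y} P(x,y) log₂ P(x,y). Per-cell terms -P(x,y)·log₂P(x,y):
  X=0: 0.4925, 0.5180
  X=1: 0.1598, 0.2551
  X=2: 0.2551, 0.1598
Sum of the 6 terms: H(X,Y) = 1.8403 bits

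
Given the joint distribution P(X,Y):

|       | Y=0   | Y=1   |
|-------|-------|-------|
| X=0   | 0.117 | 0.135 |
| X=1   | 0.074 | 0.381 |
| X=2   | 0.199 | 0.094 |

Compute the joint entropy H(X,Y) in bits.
2.3447 bits

H(X,Y) = -Σ_{x,y} P(x,y) log₂ P(x,y). Per-cell terms -P(x,y)·log₂P(x,y):
  X=0: 0.36216, 0.39001
  X=1: 0.27797, 0.53040
  X=2: 0.46350, 0.32065
Sum of the 6 terms: H(X,Y) = 2.3447 bits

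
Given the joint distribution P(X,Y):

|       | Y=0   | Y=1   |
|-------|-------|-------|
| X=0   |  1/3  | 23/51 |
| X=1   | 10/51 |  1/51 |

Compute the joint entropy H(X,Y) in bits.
1.6185 bits

H(X,Y) = -Σ_{x,y} P(x,y) log₂ P(x,y). Per-cell terms -P(x,y)·log₂P(x,y):
  X=0: 0.5283, 0.5181
  X=1: 0.4609, 0.1112
Sum of the 4 terms: H(X,Y) = 1.6185 bits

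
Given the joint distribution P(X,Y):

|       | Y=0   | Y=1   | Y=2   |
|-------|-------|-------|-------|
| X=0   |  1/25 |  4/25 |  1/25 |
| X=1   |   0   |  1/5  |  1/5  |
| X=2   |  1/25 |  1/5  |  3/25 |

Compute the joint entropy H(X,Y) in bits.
2.7405 bits

H(X,Y) = -Σ_{x,y} P(x,y) log₂ P(x,y). Per-cell terms -P(x,y)·log₂P(x,y):
  X=0: 0.18575, 0.42302, 0.18575
  X=1: 0.00000, 0.46439, 0.46439
  X=2: 0.18575, 0.46439, 0.36707
  (cells with P = 0 contribute 0)
Sum of the 9 terms: H(X,Y) = 2.7405 bits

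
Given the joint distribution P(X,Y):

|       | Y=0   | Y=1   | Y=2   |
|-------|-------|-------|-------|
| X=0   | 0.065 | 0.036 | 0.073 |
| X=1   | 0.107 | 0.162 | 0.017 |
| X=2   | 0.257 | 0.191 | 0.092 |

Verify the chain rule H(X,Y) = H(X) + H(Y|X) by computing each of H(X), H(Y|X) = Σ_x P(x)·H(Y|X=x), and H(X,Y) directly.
H(X) = 1.4355 bits, H(Y|X) = 1.4161 bits, H(X,Y) = 2.8516 bits

Marginal of X (row sums):
  P(X=0) = 0.065 + 0.036 + 0.073 = 0.174
  P(X=1) = 0.107 + 0.162 + 0.017 = 0.286
  P(X=2) = 0.257 + 0.191 + 0.092 = 0.540
H(X) = -[0.174·log₂(0.174) + 0.286·log₂(0.286) + 0.540·log₂(0.540)]
  = 0.43897 + 0.51649 + 0.48004 = 1.4355 bits

H(Y|X) = Σ_x P(x)·H(Y|X=x):
  X=0: P(X=0) = 0.174, P(Y|X=0) = (65/174, 6/29, 73/174) → H(Y|X=0) = 1.52669
  X=1: P(X=1) = 0.286, P(Y|X=1) = (107/286, 81/143, 17/286) → H(Y|X=1) = 1.23722
  X=2: P(X=2) = 0.540, P(Y|X=2) = (257/540, 191/540, 23/135) → H(Y|X=2) = 1.47515
H(Y|X) = 0.174·1.52669 + 0.286·1.23722 + 0.540·1.47515 = 1.4161 bits

H(X,Y) = -Σ_{x,y} P(x,y) log₂ P(x,y). Per-cell terms -P(x,y)·log₂P(x,y):
  X=0: 0.25632, 0.17265, 0.27565
  X=1: 0.34500, 0.42540, 0.09993
  X=2: 0.50376, 0.45618, 0.31668
Sum of the 9 terms: H(X,Y) = 2.8516 bits

Chain rule check:
  H(X) + H(Y|X) = 1.4355 + 1.4161 = 2.8516 bits
  H(X,Y) = 2.8516 bits
✓ Chain rule verified.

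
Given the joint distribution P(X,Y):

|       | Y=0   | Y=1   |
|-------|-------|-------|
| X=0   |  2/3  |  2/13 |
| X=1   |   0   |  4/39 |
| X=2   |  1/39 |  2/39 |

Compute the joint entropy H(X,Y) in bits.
1.4977 bits

H(X,Y) = -Σ_{x,y} P(x,y) log₂ P(x,y). Per-cell terms -P(x,y)·log₂P(x,y):
  X=0: 0.38998, 0.41545
  X=1: 0.00000, 0.33696
  X=2: 0.13552, 0.21976
  (cells with P = 0 contribute 0)
Sum of the 6 terms: H(X,Y) = 1.4977 bits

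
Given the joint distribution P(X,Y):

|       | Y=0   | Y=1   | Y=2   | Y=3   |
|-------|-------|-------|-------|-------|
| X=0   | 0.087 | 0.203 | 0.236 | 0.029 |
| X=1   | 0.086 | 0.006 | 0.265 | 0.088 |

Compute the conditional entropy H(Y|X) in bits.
1.5869 bits

H(Y|X) = H(X,Y) - H(X)

H(X,Y) = -Σ_{x,y} P(x,y) log₂ P(x,y). Per-cell terms -P(x,y)·log₂P(x,y):
  X=0: 0.30649, 0.46699, 0.49162, 0.14813
  X=1: 0.30440, 0.04428, 0.50772, 0.30856
Sum of the 8 terms: H(X,Y) = 2.57819 bits

Marginal of X (row sums):
  P(X=0) = 0.087 + 0.203 + 0.236 + 0.029 = 0.555
  P(X=1) = 0.086 + 0.006 + 0.265 + 0.088 = 0.445
H(X) = -[0.555·log₂(0.555) + 0.445·log₂(0.445)]
  = 0.47144 + 0.51981 = 0.99125 bits

H(Y|X) = H(X,Y) - H(X) = 2.57819 - 0.99125 = 1.5869 bits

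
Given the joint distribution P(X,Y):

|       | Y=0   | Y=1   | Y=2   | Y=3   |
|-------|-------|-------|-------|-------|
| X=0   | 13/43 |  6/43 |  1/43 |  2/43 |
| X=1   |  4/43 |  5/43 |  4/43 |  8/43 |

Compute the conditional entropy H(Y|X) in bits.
1.7005 bits

H(Y|X) = H(X,Y) - H(X)

H(X,Y) = -Σ_{x,y} P(x,y) log₂ P(x,y). Per-cell terms -P(x,y)·log₂P(x,y):
  X=0: 0.52176, 0.39646, 0.12619, 0.20587
  X=1: 0.31872, 0.36097, 0.31872, 0.45140
Sum of the 8 terms: H(X,Y) = 2.7001 bits

Marginal of X (row sums):
  P(X=0) = 13/43 + 6/43 + 1/43 + 2/43 = 22/43
  P(X=1) = 4/43 + 5/43 + 4/43 + 8/43 = 21/43
H(X) = -[(22/43)·log₂(22/43) + (21/43)·log₂(21/43)]
  = 0.49466 + 0.50495 = 0.9996 bits

H(Y|X) = H(X,Y) - H(X) = 2.7001 - 0.9996 = 1.7005 bits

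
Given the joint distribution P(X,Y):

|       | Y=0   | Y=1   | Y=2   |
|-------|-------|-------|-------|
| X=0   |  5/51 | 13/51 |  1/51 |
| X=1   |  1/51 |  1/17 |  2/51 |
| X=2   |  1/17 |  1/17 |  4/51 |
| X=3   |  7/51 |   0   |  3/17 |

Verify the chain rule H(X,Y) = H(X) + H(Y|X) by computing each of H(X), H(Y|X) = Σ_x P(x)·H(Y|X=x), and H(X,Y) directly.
H(X) = 1.8795 bits, H(Y|X) = 1.2015 bits, H(X,Y) = 3.0810 bits

Marginal of X (row sums):
  P(X=0) = 5/51 + 13/51 + 1/51 = 19/51
  P(X=1) = 1/51 + 1/17 + 2/51 = 2/17
  P(X=2) = 1/17 + 1/17 + 4/51 = 10/51
  P(X=3) = 7/51 + 0 + 3/17 = 16/51
H(X) = -[(19/51)·log₂(19/51) + (2/17)·log₂(2/17) + (10/51)·log₂(10/51) + (16/51)·log₂(16/51)]
  = 0.53070 + 0.36323 + 0.46088 + 0.52468 = 1.8795 bits

H(Y|X) = Σ_x P(x)·H(Y|X=x):
  X=0: P(X=0) = 19/51, P(Y|X=0) = (5/19, 13/19, 1/19) → H(Y|X=0) = 1.10501
  X=1: P(X=1) = 2/17, P(Y|X=1) = (1/6, 1/2, 1/3) → H(Y|X=1) = 1.45915
  X=2: P(X=2) = 10/51, P(Y|X=2) = (3/10, 3/10, 2/5) → H(Y|X=2) = 1.57095
  X=3: P(X=3) = 16/51, P(Y|X=3) = (7/16, 0, 9/16) → H(Y|X=3) = 0.98870
H(Y|X) = (19/51)·1.10501 + (2/17)·1.45915 + (10/51)·1.57095 + (16/51)·0.98870 = 1.2015 bits

H(X,Y) = -Σ_{x,y} P(x,y) log₂ P(x,y). Per-cell terms -P(x,y)·log₂P(x,y):
  X=0: 0.32848, 0.50266, 0.11122
  X=1: 0.11122, 0.24044, 0.18323
  X=2: 0.24044, 0.24044, 0.28803
  X=3: 0.39324, 0.00000, 0.44162
  (cells with P = 0 contribute 0)
Sum of the 12 terms: H(X,Y) = 3.0810 bits

Chain rule check:
  H(X) + H(Y|X) = 1.8795 + 1.2015 = 3.0810 bits
  H(X,Y) = 3.0810 bits
✓ Chain rule verified.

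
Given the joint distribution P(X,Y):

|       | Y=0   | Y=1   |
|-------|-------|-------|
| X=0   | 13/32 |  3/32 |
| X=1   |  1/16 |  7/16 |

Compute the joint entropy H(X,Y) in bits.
1.6199 bits

H(X,Y) = -Σ_{x,y} P(x,y) log₂ P(x,y). Per-cell terms -P(x,y)·log₂P(x,y):
  X=0: 0.5279, 0.3202
  X=1: 0.2500, 0.5218
Sum of the 4 terms: H(X,Y) = 1.6199 bits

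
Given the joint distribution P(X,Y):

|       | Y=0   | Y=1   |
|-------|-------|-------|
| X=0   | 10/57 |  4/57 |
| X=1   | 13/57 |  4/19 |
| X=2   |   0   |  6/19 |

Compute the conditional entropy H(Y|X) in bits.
0.6501 bits

H(Y|X) = H(X,Y) - H(X)

H(X,Y) = -Σ_{x,y} P(x,y) log₂ P(x,y). Per-cell terms -P(x,y)·log₂P(x,y):
  X=0: 0.440520, 0.268975
  X=1: 0.486348, 0.473248
  X=2: 0.000000, 0.525147
  (cells with P = 0 contribute 0)
Sum of the 6 terms: H(X,Y) = 2.19424 bits

Marginal of X (row sums):
  P(X=0) = 10/57 + 4/57 = 14/57
  P(X=1) = 13/57 + 4/19 = 25/57
  P(X=2) = 0 + 6/19 = 6/19
H(X) = -[(14/57)·log₂(14/57) + (25/57)·log₂(25/57) + (6/19)·log₂(6/19)]
  = 0.497500 + 0.521506 + 0.525147 = 1.54415 bits

H(Y|X) = H(X,Y) - H(X) = 2.19424 - 1.54415 = 0.6501 bits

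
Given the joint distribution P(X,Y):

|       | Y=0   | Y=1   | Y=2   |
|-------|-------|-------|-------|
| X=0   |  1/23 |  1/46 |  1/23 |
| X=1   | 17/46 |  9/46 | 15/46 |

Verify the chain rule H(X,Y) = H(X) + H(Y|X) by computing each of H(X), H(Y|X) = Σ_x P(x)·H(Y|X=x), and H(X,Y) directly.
H(X) = 0.4960 bits, H(Y|X) = 1.5359 bits, H(X,Y) = 2.0318 bits

Marginal of X (row sums):
  P(X=0) = 1/23 + 1/46 + 1/23 = 5/46
  P(X=1) = 17/46 + 9/46 + 15/46 = 41/46
H(X) = -[(5/46)·log₂(5/46) + (41/46)·log₂(41/46)]
  = 0.34800 + 0.14797 = 0.4960 bits

H(Y|X) = Σ_x P(x)·H(Y|X=x):
  X=0: P(X=0) = 5/46, P(Y|X=0) = (2/5, 1/5, 2/5) → H(Y|X=0) = 1.52193
  X=1: P(X=1) = 41/46, P(Y|X=1) = (17/41, 9/41, 15/41) → H(Y|X=1) = 1.53756
H(Y|X) = (5/46)·1.52193 + (41/46)·1.53756 = 1.5359 bits

H(X,Y) = -Σ_{x,y} P(x,y) log₂ P(x,y). Per-cell terms -P(x,y)·log₂P(x,y):
  X=0: 0.19668, 0.12008, 0.19668
  X=1: 0.53073, 0.46049, 0.52718
Sum of the 6 terms: H(X,Y) = 2.0318 bits

Chain rule check:
  H(X) + H(Y|X) = 0.4960 + 1.5359 = 2.0319 bits
  H(X,Y) = 2.0318 bits
✓ Chain rule verified (Δ = 0.0001 is 4-dp rounding noise: each of the three values was rounded independently).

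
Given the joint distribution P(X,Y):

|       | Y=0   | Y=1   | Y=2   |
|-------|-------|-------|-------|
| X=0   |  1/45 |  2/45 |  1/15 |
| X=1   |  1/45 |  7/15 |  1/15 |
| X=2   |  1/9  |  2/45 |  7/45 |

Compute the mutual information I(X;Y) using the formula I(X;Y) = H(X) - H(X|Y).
0.3418 bits

I(X;Y) = H(X) - H(X|Y)

Marginal of X (row sums):
  P(X=0) = 1/45 + 2/45 + 1/15 = 2/15
  P(X=1) = 1/45 + 7/15 + 1/15 = 5/9
  P(X=2) = 1/9 + 2/45 + 7/45 = 14/45
H(X) = -[(2/15)·log₂(2/15) + (5/9)·log₂(5/9) + (14/45)·log₂(14/45)]
  = 0.3876 + 0.4711 + 0.5241 = 1.3828 bits

Marginal of Y (column sums):
  P(Y=0) = 1/45 + 1/45 + 1/9 = 7/45
  P(Y=1) = 2/45 + 7/15 + 2/45 = 5/9
  P(Y=2) = 1/15 + 1/15 + 7/45 = 13/45
H(X|Y) = Σ_y P(y)·H(X|Y=y):
  Y=0: P(Y=0) = 7/45, P(X|Y=0) = (1/7, 1/7, 5/7) → H(X|Y=0) = 1.1488
  Y=1: P(Y=1) = 5/9, P(X|Y=1) = (2/25, 21/25, 2/25) → H(X|Y=1) = 0.7943
  Y=2: P(Y=2) = 13/45, P(X|Y=2) = (3/13, 3/13, 7/13) → H(X|Y=2) = 1.4573
H(X|Y) = (7/45)·1.1488 + (5/9)·0.7943 + (13/45)·1.4573 = 1.0410 bits

I(X;Y) = H(X) - H(X|Y) = 1.3828 - 1.0410 = 0.3418 bits

Cross-check via I(X;Y) = H(X) + H(Y) - H(X,Y): computing H(Y) from the column sums and H(X,Y) from the 9 cells in the same way gives H(Y) = 1.4062 bits and H(X,Y) = 2.4472 bits, so
I(X;Y) = 1.3828 + 1.4062 - 2.4472 = 0.3418 bits ✓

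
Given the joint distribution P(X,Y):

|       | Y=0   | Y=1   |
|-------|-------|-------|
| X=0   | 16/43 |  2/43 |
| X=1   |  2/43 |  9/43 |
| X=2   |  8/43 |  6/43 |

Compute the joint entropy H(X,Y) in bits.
2.2626 bits

H(X,Y) = -Σ_{x,y} P(x,y) log₂ P(x,y). Per-cell terms -P(x,y)·log₂P(x,y):
  X=0: 0.53070, 0.20587
  X=1: 0.20587, 0.47226
  X=2: 0.45140, 0.39646
Sum of the 6 terms: H(X,Y) = 2.2626 bits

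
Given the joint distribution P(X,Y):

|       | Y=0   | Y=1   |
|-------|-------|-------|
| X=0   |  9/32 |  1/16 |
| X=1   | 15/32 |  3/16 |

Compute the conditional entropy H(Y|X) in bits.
0.8016 bits

H(Y|X) = H(X,Y) - H(X)

H(X,Y) = -Σ_{x,y} P(x,y) log₂ P(x,y). Per-cell terms -P(x,y)·log₂P(x,y):
  X=0: 0.514709, 0.250000
  X=1: 0.512395, 0.452820
Sum of the 4 terms: H(X,Y) = 1.72992 bits

Marginal of X (row sums):
  P(X=0) = 9/32 + 1/16 = 11/32
  P(X=1) = 15/32 + 3/16 = 21/32
H(X) = -[(11/32)·log₂(11/32) + (21/32)·log₂(21/32)]
  = 0.529570 + 0.398792 = 0.92836 bits

H(Y|X) = H(X,Y) - H(X) = 1.72992 - 0.92836 = 0.8016 bits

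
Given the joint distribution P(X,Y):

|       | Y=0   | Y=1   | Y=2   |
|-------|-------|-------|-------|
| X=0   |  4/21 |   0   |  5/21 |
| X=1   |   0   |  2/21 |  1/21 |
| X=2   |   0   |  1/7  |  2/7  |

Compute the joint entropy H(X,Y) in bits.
2.3983 bits

H(X,Y) = -Σ_{x,y} P(x,y) log₂ P(x,y). Per-cell terms -P(x,y)·log₂P(x,y):
  X=0: 0.45568, 0.00000, 0.49295
  X=1: 0.00000, 0.32308, 0.20916
  X=2: 0.00000, 0.40105, 0.51639
  (cells with P = 0 contribute 0)
Sum of the 9 terms: H(X,Y) = 2.3983 bits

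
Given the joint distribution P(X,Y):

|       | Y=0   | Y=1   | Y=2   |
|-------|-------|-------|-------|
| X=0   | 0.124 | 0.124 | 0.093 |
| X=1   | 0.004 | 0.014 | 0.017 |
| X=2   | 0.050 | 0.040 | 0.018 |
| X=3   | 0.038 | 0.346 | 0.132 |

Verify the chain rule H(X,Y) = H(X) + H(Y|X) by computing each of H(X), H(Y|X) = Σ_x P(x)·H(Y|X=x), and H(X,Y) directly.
H(X) = 1.5379 bits, H(Y|X) = 1.3465 bits, H(X,Y) = 2.8844 bits

Marginal of X (row sums):
  P(X=0) = 0.124 + 0.124 + 0.093 = 0.341
  P(X=1) = 0.004 + 0.014 + 0.017 = 0.035
  P(X=2) = 0.050 + 0.040 + 0.018 = 0.108
  P(X=3) = 0.038 + 0.346 + 0.132 = 0.516
H(X) = -[0.341·log₂(0.341) + 0.035·log₂(0.035) + 0.108·log₂(0.108) + 0.516·log₂(0.516)]
  = 0.52929 + 0.16928 + 0.34678 + 0.49255 = 1.5379 bits

H(Y|X) = Σ_x P(x)·H(Y|X=x):
  X=0: P(X=0) = 0.341, P(Y|X=0) = (4/11, 4/11, 3/11) → H(Y|X=0) = 1.57262
  X=1: P(X=1) = 0.035, P(Y|X=1) = (4/35, 2/5, 17/35) → H(Y|X=1) = 1.39243
  X=2: P(X=2) = 0.108, P(Y|X=2) = (25/54, 10/27, 1/6) → H(Y|X=2) = 1.47592
  X=3: P(X=3) = 0.516, P(Y|X=3) = (19/258, 173/258, 11/43) → H(Y|X=3) = 1.16692
H(Y|X) = 0.341·1.57262 + 0.035·1.39243 + 0.108·1.47592 + 0.516·1.16692 = 1.3465 bits

H(X,Y) = -Σ_{x,y} P(x,y) log₂ P(x,y). Per-cell terms -P(x,y)·log₂P(x,y):
  X=0: 0.37344, 0.37344, 0.31868
  X=1: 0.03186, 0.08622, 0.09993
  X=2: 0.21610, 0.18575, 0.10433
  X=3: 0.17928, 0.52978, 0.38562
Sum of the 12 terms: H(X,Y) = 2.8844 bits

Chain rule check:
  H(X) + H(Y|X) = 1.5379 + 1.3465 = 2.8844 bits
  H(X,Y) = 2.8844 bits
✓ Chain rule verified.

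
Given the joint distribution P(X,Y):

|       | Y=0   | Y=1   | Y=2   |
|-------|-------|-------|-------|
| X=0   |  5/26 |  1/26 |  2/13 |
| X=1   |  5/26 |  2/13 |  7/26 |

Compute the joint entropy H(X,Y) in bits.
2.4362 bits

H(X,Y) = -Σ_{x,y} P(x,y) log₂ P(x,y). Per-cell terms -P(x,y)·log₂P(x,y):
  X=0: 0.45741, 0.18079, 0.41545
  X=1: 0.45741, 0.41545, 0.50968
Sum of the 6 terms: H(X,Y) = 2.4362 bits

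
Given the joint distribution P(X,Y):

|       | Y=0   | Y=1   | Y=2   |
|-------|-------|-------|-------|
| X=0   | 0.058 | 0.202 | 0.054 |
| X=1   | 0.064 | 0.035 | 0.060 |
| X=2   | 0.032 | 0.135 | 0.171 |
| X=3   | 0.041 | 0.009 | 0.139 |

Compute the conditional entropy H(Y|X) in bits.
1.2991 bits

H(Y|X) = H(X,Y) - H(X)

H(X,Y) = -Σ_{x,y} P(x,y) log₂ P(x,y). Per-cell terms -P(x,y)·log₂P(x,y):
  X=0: 0.238253, 0.466130, 0.227388
  X=1: 0.253810, 0.169278, 0.243534
  X=2: 0.158905, 0.390011, 0.435696
  X=3: 0.188938, 0.061163, 0.395711
Sum of the 12 terms: H(X,Y) = 3.22882 bits

Marginal of X (row sums):
  P(X=0) = 0.058 + 0.202 + 0.054 = 0.314
  P(X=1) = 0.064 + 0.035 + 0.060 = 0.159
  P(X=2) = 0.032 + 0.135 + 0.171 = 0.338
  P(X=3) = 0.041 + 0.009 + 0.139 = 0.189
H(X) = -[0.314·log₂(0.314) + 0.159·log₂(0.159) + 0.338·log₂(0.338) + 0.189·log₂(0.189)]
  = 0.524745 + 0.421811 + 0.528938 + 0.454269 = 1.92976 bits

H(Y|X) = H(X,Y) - H(X) = 3.22882 - 1.92976 = 1.2991 bits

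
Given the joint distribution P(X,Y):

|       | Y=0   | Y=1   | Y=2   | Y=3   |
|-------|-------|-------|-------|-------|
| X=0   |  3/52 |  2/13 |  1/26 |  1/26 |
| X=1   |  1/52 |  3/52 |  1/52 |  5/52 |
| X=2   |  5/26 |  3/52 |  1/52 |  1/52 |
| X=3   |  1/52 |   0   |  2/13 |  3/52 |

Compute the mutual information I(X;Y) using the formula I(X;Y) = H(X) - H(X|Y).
0.4970 bits

I(X;Y) = H(X) - H(X|Y)

Marginal of X (row sums):
  P(X=0) = 3/52 + 2/13 + 1/26 + 1/26 = 15/52
  P(X=1) = 1/52 + 3/52 + 1/52 + 5/52 = 5/26
  P(X=2) = 5/26 + 3/52 + 1/52 + 1/52 = 15/52
  P(X=3) = 1/52 + 0 + 2/13 + 3/52 = 3/13
H(X) = -[(15/52)·log₂(15/52) + (5/26)·log₂(5/26) + (15/52)·log₂(15/52) + (3/13)·log₂(3/13)]
  = 0.51737 + 0.45741 + 0.51737 + 0.48819 = 1.9803 bits

Marginal of Y (column sums):
  P(Y=0) = 3/52 + 1/52 + 5/26 + 1/52 = 15/52
  P(Y=1) = 2/13 + 3/52 + 3/52 + 0 = 7/26
  P(Y=2) = 1/26 + 1/52 + 1/52 + 2/13 = 3/13
  P(Y=3) = 1/26 + 5/52 + 1/52 + 3/52 = 11/52
H(X|Y) = Σ_y P(y)·H(X|Y=y):
  Y=0: P(Y=0) = 15/52, P(X|Y=0) = (1/5, 1/15, 2/3, 1/15) → H(X|Y=0) = 1.37528
  Y=1: P(Y=1) = 7/26, P(X|Y=1) = (4/7, 3/14, 3/14, 0) → H(X|Y=1) = 1.41380
  Y=2: P(Y=2) = 3/13, P(X|Y=2) = (1/6, 1/12, 1/12, 2/3) → H(X|Y=2) = 1.41830
  Y=3: P(Y=3) = 11/52, P(X|Y=3) = (2/11, 5/11, 1/11, 3/11) → H(X|Y=3) = 1.78993
H(X|Y) = (15/52)·1.37528 + (7/26)·1.41380 + (3/13)·1.41830 + (11/52)·1.78993 = 1.4833 bits

I(X;Y) = H(X) - H(X|Y) = 1.9803 - 1.4833 = 0.4970 bits

Cross-check via I(X;Y) = H(X) + H(Y) - H(X,Y): computing H(Y) from the column sums and H(X,Y) from the 16 cells in the same way gives H(Y) = 1.9893 bits and H(X,Y) = 3.4726 bits, so
I(X;Y) = 1.9803 + 1.9893 - 3.4726 = 0.4970 bits ✓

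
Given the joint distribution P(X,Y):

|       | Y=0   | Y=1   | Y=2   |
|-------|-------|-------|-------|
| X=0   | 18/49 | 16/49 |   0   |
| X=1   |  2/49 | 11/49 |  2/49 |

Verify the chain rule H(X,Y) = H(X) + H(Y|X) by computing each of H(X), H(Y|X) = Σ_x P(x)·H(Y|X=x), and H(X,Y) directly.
H(X) = 0.8886 bits, H(Y|X) = 1.0299 bits, H(X,Y) = 1.9185 bits

Marginal of X (row sums):
  P(X=0) = 18/49 + 16/49 + 0 = 34/49
  P(X=1) = 2/49 + 11/49 + 2/49 = 15/49
H(X) = -[(34/49)·log₂(34/49) + (15/49)·log₂(15/49)]
  = 0.365845 + 0.522802 = 0.8886 bits

H(Y|X) = Σ_x P(x)·H(Y|X=x):
  X=0: P(X=0) = 34/49, P(Y|X=0) = (9/17, 8/17, 0) → H(Y|X=0) = 0.997503
  X=1: P(X=1) = 15/49, P(Y|X=1) = (2/15, 11/15, 2/15) → H(Y|X=1) = 1.103307
H(Y|X) = (34/49)·0.997503 + (15/49)·1.103307 = 1.0299 bits

H(X,Y) = -Σ_{x,y} P(x,y) log₂ P(x,y). Per-cell terms -P(x,y)·log₂P(x,y):
  X=0: 0.530737, 0.527252, 0.000000
  X=1: 0.188356, 0.483838, 0.188356
  (cells with P = 0 contribute 0)
Sum of the 6 terms: H(X,Y) = 1.9185 bits

Chain rule check:
  H(X) + H(Y|X) = 0.8886 + 1.0299 = 1.9185 bits
  H(X,Y) = 1.9185 bits
✓ Chain rule verified.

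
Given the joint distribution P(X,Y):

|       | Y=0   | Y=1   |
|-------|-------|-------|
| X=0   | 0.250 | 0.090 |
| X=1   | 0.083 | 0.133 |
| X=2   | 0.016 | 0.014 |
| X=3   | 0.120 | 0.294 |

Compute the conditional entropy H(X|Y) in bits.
1.5685 bits

H(X|Y) = H(X,Y) - H(Y)

H(X,Y) = -Σ_{x,y} P(x,y) log₂ P(x,y). Per-cell terms -P(x,y)·log₂P(x,y):
  X=0: 0.50000, 0.31265
  X=1: 0.29803, 0.38710
  X=2: 0.09545, 0.08622
  X=3: 0.36707, 0.51924
Sum of the 8 terms: H(X,Y) = 2.56576 bits

Marginal of Y (column sums):
  P(Y=0) = 0.250 + 0.083 + 0.016 + 0.120 = 0.469
  P(Y=1) = 0.090 + 0.133 + 0.014 + 0.294 = 0.531
H(Y) = -[0.469·log₂(0.469) + 0.531·log₂(0.531)]
  = 0.51231 + 0.48492 = 0.99723 bits

H(X|Y) = H(X,Y) - H(Y) = 2.56576 - 0.99723 = 1.5685 bits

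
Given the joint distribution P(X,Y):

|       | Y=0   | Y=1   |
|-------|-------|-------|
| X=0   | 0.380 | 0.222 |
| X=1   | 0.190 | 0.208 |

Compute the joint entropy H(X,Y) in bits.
1.9389 bits

H(X,Y) = -Σ_{x,y} P(x,y) log₂ P(x,y). Per-cell terms -P(x,y)·log₂P(x,y):
  X=0: 0.5305, 0.4820
  X=1: 0.4552, 0.4712
Sum of the 4 terms: H(X,Y) = 1.9389 bits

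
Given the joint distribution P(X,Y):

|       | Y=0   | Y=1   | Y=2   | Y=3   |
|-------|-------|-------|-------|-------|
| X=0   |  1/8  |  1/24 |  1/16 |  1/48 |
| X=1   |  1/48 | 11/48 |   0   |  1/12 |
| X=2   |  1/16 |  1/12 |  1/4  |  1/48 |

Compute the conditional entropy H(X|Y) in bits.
1.0985 bits

H(X|Y) = H(X,Y) - H(Y)

H(X,Y) = -Σ_{x,y} P(x,y) log₂ P(x,y). Per-cell terms -P(x,y)·log₂P(x,y):
  X=0: 0.37500, 0.19104, 0.25000, 0.11635
  X=1: 0.11635, 0.48710, 0.00000, 0.29875
  X=2: 0.25000, 0.29875, 0.50000, 0.11635
  (cells with P = 0 contribute 0)
Sum of the 12 terms: H(X,Y) = 2.9997 bits

Marginal of Y (column sums):
  P(Y=0) = 1/8 + 1/48 + 1/16 = 5/24
  P(Y=1) = 1/24 + 11/48 + 1/12 = 17/48
  P(Y=2) = 1/16 + 0 + 1/4 = 5/16
  P(Y=3) = 1/48 + 1/12 + 1/48 = 1/8
H(Y) = -[(5/24)·log₂(5/24) + (17/48)·log₂(17/48) + (5/16)·log₂(5/16) + (1/8)·log₂(1/8)]
  = 0.47147 + 0.53036 + 0.52440 + 0.37500 = 1.9012 bits

H(X|Y) = H(X,Y) - H(Y) = 2.9997 - 1.9012 = 1.0985 bits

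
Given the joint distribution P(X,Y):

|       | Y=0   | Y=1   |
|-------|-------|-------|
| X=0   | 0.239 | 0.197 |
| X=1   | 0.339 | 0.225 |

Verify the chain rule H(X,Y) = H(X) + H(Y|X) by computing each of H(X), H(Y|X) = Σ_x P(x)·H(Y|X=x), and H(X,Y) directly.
H(X) = 0.9881 bits, H(Y|X) = 0.9803 bits, H(X,Y) = 1.9685 bits

Marginal of X (row sums):
  P(X=0) = 0.239 + 0.197 = 0.436
  P(X=1) = 0.339 + 0.225 = 0.564
H(X) = -[0.436·log₂(0.436) + 0.564·log₂(0.564)]
  = 0.522154 + 0.465995 = 0.9881 bits

H(Y|X) = Σ_x P(x)·H(Y|X=x):
  X=0: P(X=0) = 0.436, P(Y|X=0) = (239/436, 197/436) → H(Y|X=0) = 0.993296
  X=1: P(X=1) = 0.564, P(Y|X=1) = (113/188, 75/188) → H(Y|X=1) = 0.970325
H(Y|X) = 0.436·0.993296 + 0.564·0.970325 = 0.9803 bits

H(X,Y) = -Σ_{x,y} P(x,y) log₂ P(x,y). Per-cell terms -P(x,y)·log₂P(x,y):
  X=0: 0.493515, 0.461715
  X=1: 0.529058, 0.484201
Sum of the 4 terms: H(X,Y) = 1.9685 bits

Chain rule check:
  H(X) + H(Y|X) = 0.9881 + 0.9803 = 1.9684 bits
  H(X,Y) = 1.9685 bits
✓ Chain rule verified (Δ = 0.0001 is 4-dp rounding noise: each of the three values was rounded independently).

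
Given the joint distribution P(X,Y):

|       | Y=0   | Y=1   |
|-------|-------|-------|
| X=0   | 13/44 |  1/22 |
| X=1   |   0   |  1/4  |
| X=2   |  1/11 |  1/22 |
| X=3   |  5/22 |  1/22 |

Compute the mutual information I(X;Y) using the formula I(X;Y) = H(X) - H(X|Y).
0.4668 bits

I(X;Y) = H(X) - H(X|Y)

Marginal of X (row sums):
  P(X=0) = 13/44 + 1/22 = 15/44
  P(X=1) = 0 + 1/4 = 1/4
  P(X=2) = 1/11 + 1/22 = 3/22
  P(X=3) = 5/22 + 1/22 = 3/11
H(X) = -[(15/44)·log₂(15/44) + (1/4)·log₂(1/4) + (3/22)·log₂(3/22) + (3/11)·log₂(3/11)]
  = 0.5293 + 0.5000 + 0.3920 + 0.5112 = 1.9325 bits

Marginal of Y (column sums):
  P(Y=0) = 13/44 + 0 + 1/11 + 5/22 = 27/44
  P(Y=1) = 1/22 + 1/4 + 1/22 + 1/22 = 17/44
H(X|Y) = Σ_y P(y)·H(X|Y=y):
  Y=0: P(Y=0) = 27/44, P(X|Y=0) = (13/27, 0, 4/27, 10/27) → H(X|Y=0) = 1.4466
  Y=1: P(Y=1) = 17/44, P(X|Y=1) = (2/17, 11/17, 2/17, 2/17) → H(X|Y=1) = 1.4961
H(X|Y) = (27/44)·1.4466 + (17/44)·1.4961 = 1.4657 bits

I(X;Y) = H(X) - H(X|Y) = 1.9325 - 1.4657 = 0.4668 bits

Cross-check via I(X;Y) = H(X) + H(Y) - H(X,Y): computing H(Y) from the column sums and H(X,Y) from the 8 cells in the same way gives H(Y) = 0.9624 bits and H(X,Y) = 2.4281 bits, so
I(X;Y) = 1.9325 + 0.9624 - 2.4281 = 0.4668 bits ✓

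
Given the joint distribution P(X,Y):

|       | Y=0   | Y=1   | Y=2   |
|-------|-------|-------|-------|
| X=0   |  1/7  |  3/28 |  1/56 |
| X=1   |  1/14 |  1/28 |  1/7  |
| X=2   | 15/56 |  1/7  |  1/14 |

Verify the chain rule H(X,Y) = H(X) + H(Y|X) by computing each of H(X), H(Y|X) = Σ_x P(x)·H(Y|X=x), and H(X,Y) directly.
H(X) = 1.5165 bits, H(Y|X) = 1.3603 bits, H(X,Y) = 2.8768 bits

Marginal of X (row sums):
  P(X=0) = 1/7 + 3/28 + 1/56 = 15/56
  P(X=1) = 1/14 + 1/28 + 1/7 = 1/4
  P(X=2) = 15/56 + 1/7 + 1/14 = 27/56
H(X) = -[(15/56)·log₂(15/56) + (1/4)·log₂(1/4) + (27/56)·log₂(27/56)]
  = 0.509053 + 0.500000 + 0.507440 = 1.5165 bits

H(Y|X) = Σ_x P(x)·H(Y|X=x):
  X=0: P(X=0) = 15/56, P(Y|X=0) = (8/15, 2/5, 1/15) → H(Y|X=0) = 1.272906
  X=1: P(X=1) = 1/4, P(Y|X=1) = (2/7, 1/7, 4/7) → H(Y|X=1) = 1.378783
  X=2: P(X=2) = 27/56, P(Y|X=2) = (5/9, 8/27, 4/27) → H(Y|X=2) = 1.399208
H(Y|X) = (15/56)·1.272906 + (1/4)·1.378783 + (27/56)·1.399208 = 1.3603 bits

H(X,Y) = -Σ_{x,y} P(x,y) log₂ P(x,y). Per-cell terms -P(x,y)·log₂P(x,y):
  X=0: 0.401051, 0.345256, 0.103703
  X=1: 0.271954, 0.171691, 0.401051
  X=2: 0.509053, 0.401051, 0.271954
Sum of the 9 terms: H(X,Y) = 2.8768 bits

Chain rule check:
  H(X) + H(Y|X) = 1.5165 + 1.3603 = 2.8768 bits
  H(X,Y) = 2.8768 bits
✓ Chain rule verified.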